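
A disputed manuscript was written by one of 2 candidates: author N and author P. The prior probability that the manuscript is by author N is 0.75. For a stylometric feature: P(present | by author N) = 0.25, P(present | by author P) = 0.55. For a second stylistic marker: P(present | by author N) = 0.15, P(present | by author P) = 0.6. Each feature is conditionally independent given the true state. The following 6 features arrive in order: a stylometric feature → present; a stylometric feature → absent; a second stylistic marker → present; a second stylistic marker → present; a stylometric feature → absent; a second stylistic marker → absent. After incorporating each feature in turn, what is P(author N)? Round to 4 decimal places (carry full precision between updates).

After a stylometric feature='present': P(author N) = 0.25·0.7500 / (0.25·0.7500 + 0.55·0.2500) ≈ 0.5769
After a stylometric feature='absent': P(author N) = 0.75·0.5769 / (0.75·0.5769 + 0.45·0.4231) ≈ 0.6944
After a second stylistic marker='present': P(author N) = 0.15·0.6944 / (0.15·0.6944 + 0.6·0.3056) ≈ 0.3623
After a second stylistic marker='present': P(author N) = 0.15·0.3623 / (0.15·0.3623 + 0.6·0.6377) ≈ 0.1244
After a stylometric feature='absent': P(author N) = 0.75·0.1244 / (0.75·0.1244 + 0.45·0.8756) ≈ 0.1914
After a second stylistic marker='absent': P(author N) = 0.85·0.1914 / (0.85·0.1914 + 0.4·0.8086) ≈ 0.3347

0.3347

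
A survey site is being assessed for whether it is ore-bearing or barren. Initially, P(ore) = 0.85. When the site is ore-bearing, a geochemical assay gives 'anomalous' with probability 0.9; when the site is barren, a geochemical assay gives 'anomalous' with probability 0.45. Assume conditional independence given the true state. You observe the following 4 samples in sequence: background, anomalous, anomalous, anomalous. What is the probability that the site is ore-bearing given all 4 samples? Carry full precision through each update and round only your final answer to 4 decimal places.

0.8918

After 'background': P(ore) = 0.1·0.8500 / (0.1·0.8500 + 0.55·0.1500) ≈ 0.5075
After 'anomalous': P(ore) = 0.9·0.5075 / (0.9·0.5075 + 0.45·0.4925) ≈ 0.6733
After 'anomalous': P(ore) = 0.9·0.6733 / (0.9·0.6733 + 0.45·0.3267) ≈ 0.8047
After 'anomalous': P(ore) = 0.9·0.8047 / (0.9·0.8047 + 0.45·0.1953) ≈ 0.8918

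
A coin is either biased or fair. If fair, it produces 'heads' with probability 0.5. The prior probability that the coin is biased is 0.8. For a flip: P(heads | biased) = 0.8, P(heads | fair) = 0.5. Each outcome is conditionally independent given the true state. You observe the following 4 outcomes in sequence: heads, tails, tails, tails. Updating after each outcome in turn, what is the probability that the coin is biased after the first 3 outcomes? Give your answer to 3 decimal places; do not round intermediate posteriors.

0.506

After 'heads': P(biased) = 0.8·0.8000 / (0.8·0.8000 + 0.5·0.2000) ≈ 0.8649
After 'tails': P(biased) = 0.2·0.8649 / (0.2·0.8649 + 0.5·0.1351) ≈ 0.7191
After 'tails': P(biased) = 0.2·0.7191 / (0.2·0.7191 + 0.5·0.2809) ≈ 0.5059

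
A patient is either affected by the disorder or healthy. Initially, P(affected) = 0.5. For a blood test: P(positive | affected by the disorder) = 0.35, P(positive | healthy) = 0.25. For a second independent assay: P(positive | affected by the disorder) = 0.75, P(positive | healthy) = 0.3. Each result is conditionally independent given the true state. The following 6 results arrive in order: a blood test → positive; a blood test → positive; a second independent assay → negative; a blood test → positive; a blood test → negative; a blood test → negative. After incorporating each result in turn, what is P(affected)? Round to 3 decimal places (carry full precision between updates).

0.424

After a blood test='positive': P(affected) = 0.35·0.5000 / (0.35·0.5000 + 0.25·0.5000) ≈ 0.5833
After a blood test='positive': P(affected) = 0.35·0.5833 / (0.35·0.5833 + 0.25·0.4167) ≈ 0.6622
After a second independent assay='negative': P(affected) = 0.25·0.6622 / (0.25·0.6622 + 0.7·0.3378) ≈ 0.4118
After a blood test='positive': P(affected) = 0.35·0.4118 / (0.35·0.4118 + 0.25·0.5882) ≈ 0.4949
After a blood test='negative': P(affected) = 0.65·0.4949 / (0.65·0.4949 + 0.75·0.5051) ≈ 0.4593
After a blood test='negative': P(affected) = 0.65·0.4593 / (0.65·0.4593 + 0.75·0.5407) ≈ 0.4240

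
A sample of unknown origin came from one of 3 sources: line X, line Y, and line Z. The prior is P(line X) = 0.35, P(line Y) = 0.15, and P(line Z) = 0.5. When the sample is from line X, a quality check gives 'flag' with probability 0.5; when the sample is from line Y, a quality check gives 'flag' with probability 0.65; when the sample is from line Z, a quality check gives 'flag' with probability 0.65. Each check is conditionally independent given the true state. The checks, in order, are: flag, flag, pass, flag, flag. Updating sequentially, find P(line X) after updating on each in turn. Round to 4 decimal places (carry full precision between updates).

0.2122

Each posterior becomes the prior for the next update.
After 'flag': normaliser = 0.5·0.3500 + 0.65·0.1500 + 0.65·0.5000; P(line X) ≈ 0.2929, P(line Y) ≈ 0.1632, P(line Z) ≈ 0.5439
After 'flag': normaliser = 0.5·0.2929 + 0.65·0.1632 + 0.65·0.5439; P(line X) ≈ 0.2416, P(line Y) ≈ 0.1750, P(line Z) ≈ 0.5834
After 'pass': normaliser = 0.5·0.2416 + 0.35·0.1750 + 0.35·0.5834; P(line X) ≈ 0.3128, P(line Y) ≈ 0.1586, P(line Z) ≈ 0.5286
After 'flag': normaliser = 0.5·0.3128 + 0.65·0.1586 + 0.65·0.5286; P(line X) ≈ 0.2593, P(line Y) ≈ 0.1709, P(line Z) ≈ 0.5697
After 'flag': normaliser = 0.5·0.2593 + 0.65·0.1709 + 0.65·0.5697; P(line X) ≈ 0.2122, P(line Y) ≈ 0.1818, P(line Z) ≈ 0.6060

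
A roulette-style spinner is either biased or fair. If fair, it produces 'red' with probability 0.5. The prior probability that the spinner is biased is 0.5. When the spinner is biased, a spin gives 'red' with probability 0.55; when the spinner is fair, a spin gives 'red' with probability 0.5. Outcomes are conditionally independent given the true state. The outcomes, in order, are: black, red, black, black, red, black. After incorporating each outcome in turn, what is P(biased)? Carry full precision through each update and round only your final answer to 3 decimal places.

0.443

After 'black': P(biased) = 0.45·0.5000 / (0.45·0.5000 + 0.5·0.5000) ≈ 0.4737
After 'red': P(biased) = 0.55·0.4737 / (0.55·0.4737 + 0.5·0.5263) ≈ 0.4975
After 'black': P(biased) = 0.45·0.4975 / (0.45·0.4975 + 0.5·0.5025) ≈ 0.4712
After 'black': P(biased) = 0.45·0.4712 / (0.45·0.4712 + 0.5·0.5288) ≈ 0.4450
After 'red': P(biased) = 0.55·0.4450 / (0.55·0.4450 + 0.5·0.5550) ≈ 0.4687
After 'black': P(biased) = 0.45·0.4687 / (0.45·0.4687 + 0.5·0.5313) ≈ 0.4425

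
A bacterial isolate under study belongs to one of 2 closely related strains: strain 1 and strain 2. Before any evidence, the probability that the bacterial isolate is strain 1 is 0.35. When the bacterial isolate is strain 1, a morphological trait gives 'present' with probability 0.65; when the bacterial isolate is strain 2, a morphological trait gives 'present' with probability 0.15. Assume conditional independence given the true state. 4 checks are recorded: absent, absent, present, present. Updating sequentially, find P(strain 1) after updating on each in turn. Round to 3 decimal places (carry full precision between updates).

0.632

After 'absent': P(strain 1) = 0.35·0.3500 / (0.35·0.3500 + 0.85·0.6500) ≈ 0.1815
After 'absent': P(strain 1) = 0.35·0.1815 / (0.35·0.1815 + 0.85·0.8185) ≈ 0.0837
After 'present': P(strain 1) = 0.65·0.0837 / (0.65·0.0837 + 0.15·0.9163) ≈ 0.2835
After 'present': P(strain 1) = 0.65·0.2835 / (0.65·0.2835 + 0.15·0.7165) ≈ 0.6316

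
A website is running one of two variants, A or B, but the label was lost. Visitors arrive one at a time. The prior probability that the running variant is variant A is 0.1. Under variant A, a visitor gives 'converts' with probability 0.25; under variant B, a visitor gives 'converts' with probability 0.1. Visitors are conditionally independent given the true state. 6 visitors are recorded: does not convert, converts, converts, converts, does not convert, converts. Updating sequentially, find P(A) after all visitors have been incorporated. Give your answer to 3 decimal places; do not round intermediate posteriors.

0.751

After 'does not convert': P(A) = 0.75·0.1000 / (0.75·0.1000 + 0.9·0.9000) ≈ 0.0847
After 'converts': P(A) = 0.25·0.0847 / (0.25·0.0847 + 0.1·0.9153) ≈ 0.1880
After 'converts': P(A) = 0.25·0.1880 / (0.25·0.1880 + 0.1·0.8120) ≈ 0.3666
After 'converts': P(A) = 0.25·0.3666 / (0.25·0.3666 + 0.1·0.6334) ≈ 0.5913
After 'does not convert': P(A) = 0.75·0.5913 / (0.75·0.5913 + 0.9·0.4087) ≈ 0.5466
After 'converts': P(A) = 0.25·0.5466 / (0.25·0.5466 + 0.1·0.4534) ≈ 0.7509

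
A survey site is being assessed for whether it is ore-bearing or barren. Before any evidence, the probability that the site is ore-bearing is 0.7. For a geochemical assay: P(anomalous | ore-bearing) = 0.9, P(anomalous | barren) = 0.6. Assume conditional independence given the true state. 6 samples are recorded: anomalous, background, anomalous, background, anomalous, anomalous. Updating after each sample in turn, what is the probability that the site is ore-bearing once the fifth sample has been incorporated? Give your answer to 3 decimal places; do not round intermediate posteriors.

After 'anomalous': P(ore) = 0.9·0.7000 / (0.9·0.7000 + 0.6·0.3000) ≈ 0.7778
After 'background': P(ore) = 0.1·0.7778 / (0.1·0.7778 + 0.4·0.2222) ≈ 0.4667
After 'anomalous': P(ore) = 0.9·0.4667 / (0.9·0.4667 + 0.6·0.5333) ≈ 0.5676
After 'background': P(ore) = 0.1·0.5676 / (0.1·0.5676 + 0.4·0.4324) ≈ 0.2471
After 'anomalous': P(ore) = 0.9·0.2471 / (0.9·0.2471 + 0.6·0.7529) ≈ 0.3298

0.330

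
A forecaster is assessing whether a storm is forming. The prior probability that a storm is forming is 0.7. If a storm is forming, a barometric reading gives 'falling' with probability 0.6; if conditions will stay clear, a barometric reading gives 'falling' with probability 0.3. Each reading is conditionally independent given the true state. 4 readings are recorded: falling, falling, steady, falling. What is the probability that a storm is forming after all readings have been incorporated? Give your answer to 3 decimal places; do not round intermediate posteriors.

0.914

After 'falling': P(storm) = 0.6·0.7000 / (0.6·0.7000 + 0.3·0.3000) ≈ 0.8235
After 'falling': P(storm) = 0.6·0.8235 / (0.6·0.8235 + 0.3·0.1765) ≈ 0.9032
After 'steady': P(storm) = 0.4·0.9032 / (0.4·0.9032 + 0.7·0.0968) ≈ 0.8421
After 'falling': P(storm) = 0.6·0.8421 / (0.6·0.8421 + 0.3·0.1579) ≈ 0.9143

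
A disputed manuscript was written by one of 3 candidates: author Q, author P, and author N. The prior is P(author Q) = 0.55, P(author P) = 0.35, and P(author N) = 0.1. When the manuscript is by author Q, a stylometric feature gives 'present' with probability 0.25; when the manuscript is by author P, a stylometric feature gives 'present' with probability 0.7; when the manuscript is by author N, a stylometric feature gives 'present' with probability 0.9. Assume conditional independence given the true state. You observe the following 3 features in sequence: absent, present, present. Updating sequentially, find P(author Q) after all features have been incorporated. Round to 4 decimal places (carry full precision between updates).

0.3021

After 'absent': normaliser = 0.75·0.5500 + 0.3·0.3500 + 0.1·0.1000; P(author Q) ≈ 0.7820, P(author P) ≈ 0.1991, P(author N) ≈ 0.0190
After 'present': normaliser = 0.25·0.7820 + 0.7·0.1991 + 0.9·0.0190; P(author Q) ≈ 0.5556, P(author P) ≈ 0.3960, P(author N) ≈ 0.0485
After 'present': normaliser = 0.25·0.5556 + 0.7·0.3960 + 0.9·0.0485; P(author Q) ≈ 0.3021, P(author P) ≈ 0.6029, P(author N) ≈ 0.0949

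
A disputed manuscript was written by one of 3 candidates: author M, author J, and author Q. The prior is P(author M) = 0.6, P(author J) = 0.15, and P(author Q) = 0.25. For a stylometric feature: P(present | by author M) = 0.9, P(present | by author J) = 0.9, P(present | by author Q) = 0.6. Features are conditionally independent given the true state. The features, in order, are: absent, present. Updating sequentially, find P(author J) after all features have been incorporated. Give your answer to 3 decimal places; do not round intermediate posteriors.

0.106

After 'absent': normaliser = 0.1·0.6000 + 0.1·0.1500 + 0.4·0.2500; P(author M) ≈ 0.3429, P(author J) ≈ 0.0857, P(author Q) ≈ 0.5714
After 'present': normaliser = 0.9·0.3429 + 0.9·0.0857 + 0.6·0.5714; P(author M) ≈ 0.4235, P(author J) ≈ 0.1059, P(author Q) ≈ 0.4706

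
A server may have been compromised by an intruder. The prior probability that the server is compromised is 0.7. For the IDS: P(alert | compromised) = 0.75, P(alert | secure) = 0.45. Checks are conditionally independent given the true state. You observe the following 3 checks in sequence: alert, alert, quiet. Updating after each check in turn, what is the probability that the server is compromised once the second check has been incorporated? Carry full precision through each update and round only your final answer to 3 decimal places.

0.866

After 'alert': P(compromised) = 0.75·0.7000 / (0.75·0.7000 + 0.45·0.3000) ≈ 0.7955
After 'alert': P(compromised) = 0.75·0.7955 / (0.75·0.7955 + 0.45·0.2045) ≈ 0.8663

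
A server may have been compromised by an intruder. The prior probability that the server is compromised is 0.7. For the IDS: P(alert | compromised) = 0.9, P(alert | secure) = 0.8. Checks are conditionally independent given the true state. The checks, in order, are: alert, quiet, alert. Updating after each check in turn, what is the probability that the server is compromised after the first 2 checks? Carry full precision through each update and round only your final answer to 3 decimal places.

0.568

Apply Bayes' rule sequentially, carrying P(compromised) forward.
After 'alert': P(compromised) = 0.9·0.7000 / (0.9·0.7000 + 0.8·0.3000) ≈ 0.7241
After 'quiet': P(compromised) = 0.1·0.7241 / (0.1·0.7241 + 0.2·0.2759) ≈ 0.5676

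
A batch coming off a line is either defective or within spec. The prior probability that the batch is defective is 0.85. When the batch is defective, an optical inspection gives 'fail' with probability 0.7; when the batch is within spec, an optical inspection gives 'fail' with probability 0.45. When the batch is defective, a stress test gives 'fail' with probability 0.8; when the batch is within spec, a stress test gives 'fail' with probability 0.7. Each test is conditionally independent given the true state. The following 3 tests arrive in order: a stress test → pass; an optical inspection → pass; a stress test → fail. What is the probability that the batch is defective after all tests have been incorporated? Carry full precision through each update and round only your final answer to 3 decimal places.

After a stress test='pass': P(defective) = 0.2·0.8500 / (0.2·0.8500 + 0.3·0.1500) ≈ 0.7907
After an optical inspection='pass': P(defective) = 0.3·0.7907 / (0.3·0.7907 + 0.55·0.2093) ≈ 0.6733
After a stress test='fail': P(defective) = 0.8·0.6733 / (0.8·0.6733 + 0.7·0.3267) ≈ 0.7019

0.702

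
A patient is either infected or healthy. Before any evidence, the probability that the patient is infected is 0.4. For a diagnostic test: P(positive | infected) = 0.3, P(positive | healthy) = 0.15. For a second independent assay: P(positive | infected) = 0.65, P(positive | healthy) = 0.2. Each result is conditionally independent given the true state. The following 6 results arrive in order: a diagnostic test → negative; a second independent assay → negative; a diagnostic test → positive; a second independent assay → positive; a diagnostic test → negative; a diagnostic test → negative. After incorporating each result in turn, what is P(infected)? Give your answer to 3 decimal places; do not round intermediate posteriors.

After a diagnostic test='negative': P(infected) = 0.7·0.4000 / (0.7·0.4000 + 0.85·0.6000) ≈ 0.3544
After a second independent assay='negative': P(infected) = 0.35·0.3544 / (0.35·0.3544 + 0.8·0.6456) ≈ 0.1937
After a diagnostic test='positive': P(infected) = 0.3·0.1937 / (0.3·0.1937 + 0.15·0.8063) ≈ 0.3245
After a second independent assay='positive': P(infected) = 0.65·0.3245 / (0.65·0.3245 + 0.2·0.6755) ≈ 0.6096
After a diagnostic test='negative': P(infected) = 0.7·0.6096 / (0.7·0.6096 + 0.85·0.3904) ≈ 0.5625
After a diagnostic test='negative': P(infected) = 0.7·0.5625 / (0.7·0.5625 + 0.85·0.4375) ≈ 0.5143

0.514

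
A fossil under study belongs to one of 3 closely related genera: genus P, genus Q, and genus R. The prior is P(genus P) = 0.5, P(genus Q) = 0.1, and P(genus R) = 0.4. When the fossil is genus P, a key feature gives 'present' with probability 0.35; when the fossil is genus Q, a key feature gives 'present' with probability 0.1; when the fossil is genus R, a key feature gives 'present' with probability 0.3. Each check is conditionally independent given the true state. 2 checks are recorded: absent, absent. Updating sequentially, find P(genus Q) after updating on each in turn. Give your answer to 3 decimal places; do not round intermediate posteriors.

After 'absent': normaliser = 0.65·0.5000 + 0.9·0.1000 + 0.7·0.4000; P(genus P) ≈ 0.4676, P(genus Q) ≈ 0.1295, P(genus R) ≈ 0.4029
After 'absent': normaliser = 0.65·0.4676 + 0.9·0.1295 + 0.7·0.4029; P(genus P) ≈ 0.4327, P(genus Q) ≈ 0.1659, P(genus R) ≈ 0.4014

0.166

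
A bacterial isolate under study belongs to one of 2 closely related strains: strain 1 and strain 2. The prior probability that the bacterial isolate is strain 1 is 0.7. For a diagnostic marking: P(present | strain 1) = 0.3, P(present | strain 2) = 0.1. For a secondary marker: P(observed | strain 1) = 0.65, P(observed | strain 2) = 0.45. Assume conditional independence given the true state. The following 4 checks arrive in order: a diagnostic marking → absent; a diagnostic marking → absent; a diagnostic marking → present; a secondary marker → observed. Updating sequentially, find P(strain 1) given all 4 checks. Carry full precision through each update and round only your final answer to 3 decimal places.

0.859

Apply Bayes' rule sequentially, carrying P(strain 1) forward.
After a diagnostic marking='absent': P(strain 1) = 0.7·0.7000 / (0.7·0.7000 + 0.9·0.3000) ≈ 0.6447
After a diagnostic marking='absent': P(strain 1) = 0.7·0.6447 / (0.7·0.6447 + 0.9·0.3553) ≈ 0.5853
After a diagnostic marking='present': P(strain 1) = 0.3·0.5853 / (0.3·0.5853 + 0.1·0.4147) ≈ 0.8090
After a secondary marker='observed': P(strain 1) = 0.65·0.8090 / (0.65·0.8090 + 0.45·0.1910) ≈ 0.8595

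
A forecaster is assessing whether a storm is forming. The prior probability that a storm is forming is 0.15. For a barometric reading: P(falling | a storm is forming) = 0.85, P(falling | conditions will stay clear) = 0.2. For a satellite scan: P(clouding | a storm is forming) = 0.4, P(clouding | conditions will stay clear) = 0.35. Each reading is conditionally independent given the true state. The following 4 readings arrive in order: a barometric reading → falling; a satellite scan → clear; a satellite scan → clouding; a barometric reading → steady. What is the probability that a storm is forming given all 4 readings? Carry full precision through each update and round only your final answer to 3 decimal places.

0.129

After a barometric reading='falling': P(storm) = 0.85·0.1500 / (0.85·0.1500 + 0.2·0.8500) ≈ 0.4286
After a satellite scan='clear': P(storm) = 0.6·0.4286 / (0.6·0.4286 + 0.65·0.5714) ≈ 0.4091
After a satellite scan='clouding': P(storm) = 0.4·0.4091 / (0.4·0.4091 + 0.35·0.5909) ≈ 0.4417
After a barometric reading='steady': P(storm) = 0.15·0.4417 / (0.15·0.4417 + 0.8·0.5583) ≈ 0.1292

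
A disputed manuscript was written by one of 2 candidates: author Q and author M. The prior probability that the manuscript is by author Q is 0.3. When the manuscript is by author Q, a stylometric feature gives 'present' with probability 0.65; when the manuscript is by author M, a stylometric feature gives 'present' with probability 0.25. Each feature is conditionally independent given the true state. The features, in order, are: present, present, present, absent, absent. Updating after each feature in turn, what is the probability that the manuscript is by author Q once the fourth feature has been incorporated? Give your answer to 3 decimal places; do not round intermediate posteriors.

After 'present': P(author Q) = 0.65·0.3000 / (0.65·0.3000 + 0.25·0.7000) ≈ 0.5270
After 'present': P(author Q) = 0.65·0.5270 / (0.65·0.5270 + 0.25·0.4730) ≈ 0.7434
After 'present': P(author Q) = 0.65·0.7434 / (0.65·0.7434 + 0.25·0.2566) ≈ 0.8828
After 'absent': P(author Q) = 0.35·0.8828 / (0.35·0.8828 + 0.75·0.1172) ≈ 0.7785

0.779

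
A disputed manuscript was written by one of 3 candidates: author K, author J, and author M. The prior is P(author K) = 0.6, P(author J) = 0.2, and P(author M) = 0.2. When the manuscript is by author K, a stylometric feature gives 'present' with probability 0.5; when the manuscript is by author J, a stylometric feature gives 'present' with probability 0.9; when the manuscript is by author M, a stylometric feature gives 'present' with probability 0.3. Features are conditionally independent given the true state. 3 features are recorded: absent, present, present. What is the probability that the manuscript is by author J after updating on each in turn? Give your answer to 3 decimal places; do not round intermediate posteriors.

0.156

After 'absent': normaliser = 0.5·0.6000 + 0.1·0.2000 + 0.7·0.2000; P(author K) ≈ 0.6522, P(author J) ≈ 0.0435, P(author M) ≈ 0.3043
After 'present': normaliser = 0.5·0.6522 + 0.9·0.0435 + 0.3·0.3043; P(author K) ≈ 0.7143, P(author J) ≈ 0.0857, P(author M) ≈ 0.2000
After 'present': normaliser = 0.5·0.7143 + 0.9·0.0857 + 0.3·0.2000; P(author K) ≈ 0.7225, P(author J) ≈ 0.1561, P(author M) ≈ 0.1214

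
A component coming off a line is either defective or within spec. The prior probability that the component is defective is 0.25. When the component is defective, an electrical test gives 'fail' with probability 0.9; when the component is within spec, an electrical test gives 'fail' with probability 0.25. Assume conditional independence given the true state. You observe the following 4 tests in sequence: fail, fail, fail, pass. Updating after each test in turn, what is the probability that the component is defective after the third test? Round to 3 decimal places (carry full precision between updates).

After 'fail': P(defective) = 0.9·0.2500 / (0.9·0.2500 + 0.25·0.7500) ≈ 0.5455
After 'fail': P(defective) = 0.9·0.5455 / (0.9·0.5455 + 0.25·0.4545) ≈ 0.8120
After 'fail': P(defective) = 0.9·0.8120 / (0.9·0.8120 + 0.25·0.1880) ≈ 0.9396

0.940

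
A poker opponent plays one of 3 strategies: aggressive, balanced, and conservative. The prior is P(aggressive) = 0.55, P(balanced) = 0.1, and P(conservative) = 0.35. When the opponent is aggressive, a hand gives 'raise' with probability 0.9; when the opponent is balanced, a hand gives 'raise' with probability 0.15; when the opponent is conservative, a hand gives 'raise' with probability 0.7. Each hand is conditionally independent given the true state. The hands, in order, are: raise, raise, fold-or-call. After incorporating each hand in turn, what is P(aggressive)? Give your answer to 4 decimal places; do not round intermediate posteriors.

0.4550

After 'raise': normaliser = 0.9·0.5500 + 0.15·0.1000 + 0.7·0.3500; P(aggressive) ≈ 0.6556, P(balanced) ≈ 0.0199, P(conservative) ≈ 0.3245
After 'raise': normaliser = 0.9·0.6556 + 0.15·0.0199 + 0.7·0.3245; P(aggressive) ≈ 0.7194, P(balanced) ≈ 0.0036, P(conservative) ≈ 0.2769
After 'fold-or-call': normaliser = 0.1·0.7194 + 0.85·0.0036 + 0.3·0.2769; P(aggressive) ≈ 0.4550, P(balanced) ≈ 0.0195, P(conservative) ≈ 0.5255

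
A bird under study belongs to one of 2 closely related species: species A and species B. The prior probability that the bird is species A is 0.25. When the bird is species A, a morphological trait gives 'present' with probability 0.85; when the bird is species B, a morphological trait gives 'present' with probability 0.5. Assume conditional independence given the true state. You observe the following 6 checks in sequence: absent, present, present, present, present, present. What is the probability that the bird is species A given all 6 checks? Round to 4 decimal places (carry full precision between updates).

Apply Bayes' rule sequentially, carrying P(species A) forward.
After 'absent': P(species A) = 0.15·0.2500 / (0.15·0.2500 + 0.5·0.7500) ≈ 0.0909
After 'present': P(species A) = 0.85·0.0909 / (0.85·0.0909 + 0.5·0.9091) ≈ 0.1453
After 'present': P(species A) = 0.85·0.1453 / (0.85·0.1453 + 0.5·0.8547) ≈ 0.2242
After 'present': P(species A) = 0.85·0.2242 / (0.85·0.2242 + 0.5·0.7758) ≈ 0.3294
After 'present': P(species A) = 0.85·0.3294 / (0.85·0.3294 + 0.5·0.6706) ≈ 0.4551
After 'present': P(species A) = 0.85·0.4551 / (0.85·0.4551 + 0.5·0.5449) ≈ 0.5868

0.5868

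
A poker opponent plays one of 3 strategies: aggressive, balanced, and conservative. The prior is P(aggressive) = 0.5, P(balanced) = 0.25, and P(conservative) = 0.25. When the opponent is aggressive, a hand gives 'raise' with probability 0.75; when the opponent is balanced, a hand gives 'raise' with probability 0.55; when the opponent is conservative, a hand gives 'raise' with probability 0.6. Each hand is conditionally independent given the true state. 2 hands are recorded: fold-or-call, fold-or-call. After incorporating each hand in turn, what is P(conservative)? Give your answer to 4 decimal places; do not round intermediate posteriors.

Apply Bayes' rule sequentially, carrying P(conservative) forward.
After 'fold-or-call': normaliser = 0.25·0.5000 + 0.45·0.2500 + 0.4·0.2500; P(aggressive) ≈ 0.3704, P(balanced) ≈ 0.3333, P(conservative) ≈ 0.2963
After 'fold-or-call': normaliser = 0.25·0.3704 + 0.45·0.3333 + 0.4·0.2963; P(aggressive) ≈ 0.2564, P(balanced) ≈ 0.4154, P(conservative) ≈ 0.3282

0.3282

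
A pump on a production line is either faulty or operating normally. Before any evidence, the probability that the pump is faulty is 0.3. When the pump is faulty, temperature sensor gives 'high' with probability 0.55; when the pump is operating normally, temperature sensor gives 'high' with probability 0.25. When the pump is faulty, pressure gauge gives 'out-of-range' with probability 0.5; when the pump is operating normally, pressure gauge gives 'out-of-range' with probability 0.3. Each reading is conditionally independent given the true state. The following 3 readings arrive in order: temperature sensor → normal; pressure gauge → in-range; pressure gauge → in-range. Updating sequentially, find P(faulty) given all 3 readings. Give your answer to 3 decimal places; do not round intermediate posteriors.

After temperature sensor='normal': P(faulty) = 0.45·0.3000 / (0.45·0.3000 + 0.75·0.7000) ≈ 0.2045
After pressure gauge='in-range': P(faulty) = 0.5·0.2045 / (0.5·0.2045 + 0.7·0.7955) ≈ 0.1552
After pressure gauge='in-range': P(faulty) = 0.5·0.1552 / (0.5·0.1552 + 0.7·0.8448) ≈ 0.1160

0.116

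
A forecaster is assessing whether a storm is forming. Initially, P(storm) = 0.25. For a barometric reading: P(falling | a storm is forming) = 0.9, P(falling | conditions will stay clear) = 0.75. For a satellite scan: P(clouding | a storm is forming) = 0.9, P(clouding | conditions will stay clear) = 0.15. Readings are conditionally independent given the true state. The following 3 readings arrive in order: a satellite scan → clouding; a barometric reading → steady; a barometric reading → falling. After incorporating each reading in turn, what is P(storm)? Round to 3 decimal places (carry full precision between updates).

0.490

After a satellite scan='clouding': P(storm) = 0.9·0.2500 / (0.9·0.2500 + 0.15·0.7500) ≈ 0.6667
After a barometric reading='steady': P(storm) = 0.1·0.6667 / (0.1·0.6667 + 0.25·0.3333) ≈ 0.4444
After a barometric reading='falling': P(storm) = 0.9·0.4444 / (0.9·0.4444 + 0.75·0.5556) ≈ 0.4898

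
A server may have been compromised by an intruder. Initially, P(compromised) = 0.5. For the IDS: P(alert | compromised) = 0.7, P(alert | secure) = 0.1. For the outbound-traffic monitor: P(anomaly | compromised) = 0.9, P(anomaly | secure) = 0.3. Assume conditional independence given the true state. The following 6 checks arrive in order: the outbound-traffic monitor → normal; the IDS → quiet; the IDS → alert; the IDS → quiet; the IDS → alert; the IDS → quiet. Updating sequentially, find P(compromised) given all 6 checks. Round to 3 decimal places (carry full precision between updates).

0.206

Apply Bayes' rule sequentially, carrying P(compromised) forward.
After the outbound-traffic monitor='normal': P(compromised) = 0.1·0.5000 / (0.1·0.5000 + 0.7·0.5000) ≈ 0.1250
After the IDS='quiet': P(compromised) = 0.3·0.1250 / (0.3·0.1250 + 0.9·0.8750) ≈ 0.0455
After the IDS='alert': P(compromised) = 0.7·0.0455 / (0.7·0.0455 + 0.1·0.9545) ≈ 0.2500
After the IDS='quiet': P(compromised) = 0.3·0.2500 / (0.3·0.2500 + 0.9·0.7500) ≈ 0.1000
After the IDS='alert': P(compromised) = 0.7·0.1000 / (0.7·0.1000 + 0.1·0.9000) ≈ 0.4375
After the IDS='quiet': P(compromised) = 0.3·0.4375 / (0.3·0.4375 + 0.9·0.5625) ≈ 0.2059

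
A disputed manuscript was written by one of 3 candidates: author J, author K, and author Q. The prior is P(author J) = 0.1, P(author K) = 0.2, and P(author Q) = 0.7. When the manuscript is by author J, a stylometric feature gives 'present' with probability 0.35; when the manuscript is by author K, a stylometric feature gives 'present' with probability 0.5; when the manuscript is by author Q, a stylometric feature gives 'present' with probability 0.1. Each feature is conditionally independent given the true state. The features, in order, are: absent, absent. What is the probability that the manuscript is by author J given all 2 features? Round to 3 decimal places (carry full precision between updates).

0.064

After 'absent': normaliser = 0.65·0.1000 + 0.5·0.2000 + 0.9·0.7000; P(author J) ≈ 0.0818, P(author K) ≈ 0.1258, P(author Q) ≈ 0.7925
After 'absent': normaliser = 0.65·0.0818 + 0.5·0.1258 + 0.9·0.7925; P(author J) ≈ 0.0641, P(author K) ≈ 0.0758, P(author Q) ≈ 0.8601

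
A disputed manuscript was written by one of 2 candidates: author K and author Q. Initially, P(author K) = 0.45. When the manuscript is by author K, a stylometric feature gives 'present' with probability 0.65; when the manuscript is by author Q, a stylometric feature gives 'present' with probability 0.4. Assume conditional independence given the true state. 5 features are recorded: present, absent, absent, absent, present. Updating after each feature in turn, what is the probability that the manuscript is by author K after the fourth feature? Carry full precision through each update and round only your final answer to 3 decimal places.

0.209

Each posterior becomes the prior for the next update.
After 'present': P(author K) = 0.65·0.4500 / (0.65·0.4500 + 0.4·0.5500) ≈ 0.5707
After 'absent': P(author K) = 0.35·0.5707 / (0.35·0.5707 + 0.6·0.4293) ≈ 0.4368
After 'absent': P(author K) = 0.35·0.4368 / (0.35·0.4368 + 0.6·0.5632) ≈ 0.3115
After 'absent': P(author K) = 0.35·0.3115 / (0.35·0.3115 + 0.6·0.6885) ≈ 0.2088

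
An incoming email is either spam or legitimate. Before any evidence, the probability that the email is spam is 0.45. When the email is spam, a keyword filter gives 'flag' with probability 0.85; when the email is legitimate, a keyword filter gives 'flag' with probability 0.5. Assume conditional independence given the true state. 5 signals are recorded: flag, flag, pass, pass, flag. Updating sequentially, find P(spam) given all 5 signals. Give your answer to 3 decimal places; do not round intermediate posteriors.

Each posterior becomes the prior for the next update.
After 'flag': P(spam) = 0.85·0.4500 / (0.85·0.4500 + 0.5·0.5500) ≈ 0.5817
After 'flag': P(spam) = 0.85·0.5817 / (0.85·0.5817 + 0.5·0.4183) ≈ 0.7028
After 'pass': P(spam) = 0.15·0.7028 / (0.15·0.7028 + 0.5·0.2972) ≈ 0.4150
After 'pass': P(spam) = 0.15·0.4150 / (0.15·0.4150 + 0.5·0.5850) ≈ 0.1755
After 'flag': P(spam) = 0.85·0.1755 / (0.85·0.1755 + 0.5·0.8245) ≈ 0.2657

0.266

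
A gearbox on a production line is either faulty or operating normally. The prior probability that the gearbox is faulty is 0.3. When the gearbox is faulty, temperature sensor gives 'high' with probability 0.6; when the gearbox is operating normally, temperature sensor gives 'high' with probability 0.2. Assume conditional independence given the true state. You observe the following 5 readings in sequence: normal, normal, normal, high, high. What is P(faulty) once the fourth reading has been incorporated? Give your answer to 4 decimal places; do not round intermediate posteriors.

After 'normal': P(faulty) = 0.4·0.3000 / (0.4·0.3000 + 0.8·0.7000) ≈ 0.1765
After 'normal': P(faulty) = 0.4·0.1765 / (0.4·0.1765 + 0.8·0.8235) ≈ 0.0968
After 'normal': P(faulty) = 0.4·0.0968 / (0.4·0.0968 + 0.8·0.9032) ≈ 0.0508
After 'high': P(faulty) = 0.6·0.0508 / (0.6·0.0508 + 0.2·0.9492) ≈ 0.1385

0.1385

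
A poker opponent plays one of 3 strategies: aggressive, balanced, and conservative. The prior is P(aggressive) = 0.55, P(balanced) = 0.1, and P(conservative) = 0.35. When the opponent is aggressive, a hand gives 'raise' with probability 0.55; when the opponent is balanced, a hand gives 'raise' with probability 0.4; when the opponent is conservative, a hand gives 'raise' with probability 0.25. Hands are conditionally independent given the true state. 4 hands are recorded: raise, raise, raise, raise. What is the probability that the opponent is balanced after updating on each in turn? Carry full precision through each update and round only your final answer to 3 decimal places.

0.047

After 'raise': normaliser = 0.55·0.5500 + 0.4·0.1000 + 0.25·0.3500; P(aggressive) ≈ 0.7035, P(balanced) ≈ 0.0930, P(conservative) ≈ 0.2035
After 'raise': normaliser = 0.55·0.7035 + 0.4·0.0930 + 0.25·0.2035; P(aggressive) ≈ 0.8146, P(balanced) ≈ 0.0783, P(conservative) ≈ 0.1071
After 'raise': normaliser = 0.55·0.8146 + 0.4·0.0783 + 0.25·0.1071; P(aggressive) ≈ 0.8852, P(balanced) ≈ 0.0619, P(conservative) ≈ 0.0529
After 'raise': normaliser = 0.55·0.8852 + 0.4·0.0619 + 0.25·0.0529; P(aggressive) ≈ 0.9276, P(balanced) ≈ 0.0472, P(conservative) ≈ 0.0252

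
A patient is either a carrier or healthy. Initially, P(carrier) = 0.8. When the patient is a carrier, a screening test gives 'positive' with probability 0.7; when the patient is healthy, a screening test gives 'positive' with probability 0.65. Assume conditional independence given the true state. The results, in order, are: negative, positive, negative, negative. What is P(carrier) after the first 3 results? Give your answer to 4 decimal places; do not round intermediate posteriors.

0.7599

After 'negative': P(carrier) = 0.3·0.8000 / (0.3·0.8000 + 0.35·0.2000) ≈ 0.7742
After 'positive': P(carrier) = 0.7·0.7742 / (0.7·0.7742 + 0.65·0.2258) ≈ 0.7869
After 'negative': P(carrier) = 0.3·0.7869 / (0.3·0.7869 + 0.35·0.2131) ≈ 0.7599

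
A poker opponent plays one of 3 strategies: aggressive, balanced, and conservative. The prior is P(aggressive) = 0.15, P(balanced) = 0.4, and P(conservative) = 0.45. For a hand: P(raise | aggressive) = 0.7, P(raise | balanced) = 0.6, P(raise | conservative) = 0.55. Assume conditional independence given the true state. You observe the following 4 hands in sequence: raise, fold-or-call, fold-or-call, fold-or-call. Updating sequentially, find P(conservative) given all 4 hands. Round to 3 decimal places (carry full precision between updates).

After 'raise': normaliser = 0.7·0.1500 + 0.6·0.4000 + 0.55·0.4500; P(aggressive) ≈ 0.1772, P(balanced) ≈ 0.4051, P(conservative) ≈ 0.4177
After 'fold-or-call': normaliser = 0.3·0.1772 + 0.4·0.4051 + 0.45·0.4177; P(aggressive) ≈ 0.1319, P(balanced) ≈ 0.4019, P(conservative) ≈ 0.4662
After 'fold-or-call': normaliser = 0.3·0.1319 + 0.4·0.4019 + 0.45·0.4662; P(aggressive) ≈ 0.0965, P(balanced) ≈ 0.3920, P(conservative) ≈ 0.5116
After 'fold-or-call': normaliser = 0.3·0.0965 + 0.4·0.3920 + 0.45·0.5116; P(aggressive) ≈ 0.0696, P(balanced) ≈ 0.3769, P(conservative) ≈ 0.5535

0.553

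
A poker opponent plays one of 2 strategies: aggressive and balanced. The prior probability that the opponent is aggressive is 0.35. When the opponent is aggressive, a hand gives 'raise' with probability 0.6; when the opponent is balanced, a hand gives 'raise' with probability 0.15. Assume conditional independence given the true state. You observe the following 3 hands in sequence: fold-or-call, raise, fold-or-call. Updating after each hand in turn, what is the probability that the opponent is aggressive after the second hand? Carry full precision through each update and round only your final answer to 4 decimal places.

Apply Bayes' rule sequentially, carrying P(aggressive) forward.
After 'fold-or-call': P(aggressive) = 0.4·0.3500 / (0.4·0.3500 + 0.85·0.6500) ≈ 0.2022
After 'raise': P(aggressive) = 0.6·0.2022 / (0.6·0.2022 + 0.15·0.7978) ≈ 0.5034

0.5034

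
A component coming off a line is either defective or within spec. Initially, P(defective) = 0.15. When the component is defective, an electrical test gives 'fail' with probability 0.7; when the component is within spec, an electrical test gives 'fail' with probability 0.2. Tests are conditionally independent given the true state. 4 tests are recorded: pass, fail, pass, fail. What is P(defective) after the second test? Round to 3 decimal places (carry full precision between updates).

0.188

After 'pass': P(defective) = 0.3·0.1500 / (0.3·0.1500 + 0.8·0.8500) ≈ 0.0621
After 'fail': P(defective) = 0.7·0.0621 / (0.7·0.0621 + 0.2·0.9379) ≈ 0.1881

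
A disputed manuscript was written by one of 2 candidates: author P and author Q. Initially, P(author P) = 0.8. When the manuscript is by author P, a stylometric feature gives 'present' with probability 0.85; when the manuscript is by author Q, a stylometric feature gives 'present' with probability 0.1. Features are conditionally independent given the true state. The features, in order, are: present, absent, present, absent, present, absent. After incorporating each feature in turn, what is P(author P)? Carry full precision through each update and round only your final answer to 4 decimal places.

0.9192

After 'present': P(author P) = 0.85·0.8000 / (0.85·0.8000 + 0.1·0.2000) ≈ 0.9714
After 'absent': P(author P) = 0.15·0.9714 / (0.15·0.9714 + 0.9·0.0286) ≈ 0.8500
After 'present': P(author P) = 0.85·0.8500 / (0.85·0.8500 + 0.1·0.1500) ≈ 0.9797
After 'absent': P(author P) = 0.15·0.9797 / (0.15·0.9797 + 0.9·0.0203) ≈ 0.8892
After 'present': P(author P) = 0.85·0.8892 / (0.85·0.8892 + 0.1·0.1108) ≈ 0.9856
After 'absent': P(author P) = 0.15·0.9856 / (0.15·0.9856 + 0.9·0.0144) ≈ 0.9192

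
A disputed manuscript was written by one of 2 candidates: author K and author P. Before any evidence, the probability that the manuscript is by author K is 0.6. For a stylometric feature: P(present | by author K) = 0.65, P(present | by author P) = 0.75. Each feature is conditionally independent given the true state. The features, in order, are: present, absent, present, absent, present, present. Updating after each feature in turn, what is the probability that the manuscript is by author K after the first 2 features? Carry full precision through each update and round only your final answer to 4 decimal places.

After 'present': P(author K) = 0.65·0.6000 / (0.65·0.6000 + 0.75·0.4000) ≈ 0.5652
After 'absent': P(author K) = 0.35·0.5652 / (0.35·0.5652 + 0.25·0.4348) ≈ 0.6454

0.6454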